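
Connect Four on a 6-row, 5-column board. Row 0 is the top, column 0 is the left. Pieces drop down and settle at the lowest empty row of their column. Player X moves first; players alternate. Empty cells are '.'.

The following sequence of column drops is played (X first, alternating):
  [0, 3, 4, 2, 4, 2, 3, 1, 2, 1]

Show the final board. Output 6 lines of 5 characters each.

Move 1: X drops in col 0, lands at row 5
Move 2: O drops in col 3, lands at row 5
Move 3: X drops in col 4, lands at row 5
Move 4: O drops in col 2, lands at row 5
Move 5: X drops in col 4, lands at row 4
Move 6: O drops in col 2, lands at row 4
Move 7: X drops in col 3, lands at row 4
Move 8: O drops in col 1, lands at row 5
Move 9: X drops in col 2, lands at row 3
Move 10: O drops in col 1, lands at row 4

Answer: .....
.....
.....
..X..
.OOXX
XOOOX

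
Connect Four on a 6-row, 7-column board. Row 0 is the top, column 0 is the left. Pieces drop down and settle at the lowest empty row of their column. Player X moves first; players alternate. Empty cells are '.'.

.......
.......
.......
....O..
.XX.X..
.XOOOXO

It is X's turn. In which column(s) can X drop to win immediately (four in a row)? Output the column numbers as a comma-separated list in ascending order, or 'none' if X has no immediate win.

col 0: drop X → no win
col 1: drop X → no win
col 2: drop X → no win
col 3: drop X → WIN!
col 4: drop X → no win
col 5: drop X → no win
col 6: drop X → no win

Answer: 3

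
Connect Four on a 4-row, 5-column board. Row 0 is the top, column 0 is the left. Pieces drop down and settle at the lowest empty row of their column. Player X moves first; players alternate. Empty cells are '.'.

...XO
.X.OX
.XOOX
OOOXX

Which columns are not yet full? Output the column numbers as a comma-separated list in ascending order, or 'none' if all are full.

Answer: 0,1,2

Derivation:
col 0: top cell = '.' → open
col 1: top cell = '.' → open
col 2: top cell = '.' → open
col 3: top cell = 'X' → FULL
col 4: top cell = 'O' → FULL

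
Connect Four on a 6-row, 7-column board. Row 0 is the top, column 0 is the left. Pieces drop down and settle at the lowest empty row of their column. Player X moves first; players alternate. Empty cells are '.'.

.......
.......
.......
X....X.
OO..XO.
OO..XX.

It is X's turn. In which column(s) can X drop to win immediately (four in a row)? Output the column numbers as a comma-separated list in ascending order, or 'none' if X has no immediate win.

col 0: drop X → no win
col 1: drop X → no win
col 2: drop X → no win
col 3: drop X → no win
col 4: drop X → no win
col 5: drop X → no win
col 6: drop X → no win

Answer: none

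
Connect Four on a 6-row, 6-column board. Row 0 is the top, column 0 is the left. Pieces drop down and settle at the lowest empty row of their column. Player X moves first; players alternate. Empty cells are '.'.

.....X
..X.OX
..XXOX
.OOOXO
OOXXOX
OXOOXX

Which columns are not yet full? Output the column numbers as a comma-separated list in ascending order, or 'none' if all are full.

Answer: 0,1,2,3,4

Derivation:
col 0: top cell = '.' → open
col 1: top cell = '.' → open
col 2: top cell = '.' → open
col 3: top cell = '.' → open
col 4: top cell = '.' → open
col 5: top cell = 'X' → FULL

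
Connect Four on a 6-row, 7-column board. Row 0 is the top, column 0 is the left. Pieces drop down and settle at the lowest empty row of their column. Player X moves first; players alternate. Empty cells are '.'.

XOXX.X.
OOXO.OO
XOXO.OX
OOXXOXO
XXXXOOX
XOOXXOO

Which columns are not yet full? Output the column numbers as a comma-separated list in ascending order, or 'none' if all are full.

col 0: top cell = 'X' → FULL
col 1: top cell = 'O' → FULL
col 2: top cell = 'X' → FULL
col 3: top cell = 'X' → FULL
col 4: top cell = '.' → open
col 5: top cell = 'X' → FULL
col 6: top cell = '.' → open

Answer: 4,6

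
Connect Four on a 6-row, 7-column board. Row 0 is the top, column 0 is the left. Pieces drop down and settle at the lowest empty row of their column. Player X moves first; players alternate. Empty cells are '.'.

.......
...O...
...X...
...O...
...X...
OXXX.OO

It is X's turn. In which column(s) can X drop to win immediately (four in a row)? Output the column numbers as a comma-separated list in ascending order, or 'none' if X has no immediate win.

col 0: drop X → no win
col 1: drop X → no win
col 2: drop X → no win
col 3: drop X → no win
col 4: drop X → WIN!
col 5: drop X → no win
col 6: drop X → no win

Answer: 4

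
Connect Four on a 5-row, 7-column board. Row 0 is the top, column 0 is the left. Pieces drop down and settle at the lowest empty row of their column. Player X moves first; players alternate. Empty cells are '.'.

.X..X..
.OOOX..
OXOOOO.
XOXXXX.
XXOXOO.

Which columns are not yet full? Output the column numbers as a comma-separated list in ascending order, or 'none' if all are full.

col 0: top cell = '.' → open
col 1: top cell = 'X' → FULL
col 2: top cell = '.' → open
col 3: top cell = '.' → open
col 4: top cell = 'X' → FULL
col 5: top cell = '.' → open
col 6: top cell = '.' → open

Answer: 0,2,3,5,6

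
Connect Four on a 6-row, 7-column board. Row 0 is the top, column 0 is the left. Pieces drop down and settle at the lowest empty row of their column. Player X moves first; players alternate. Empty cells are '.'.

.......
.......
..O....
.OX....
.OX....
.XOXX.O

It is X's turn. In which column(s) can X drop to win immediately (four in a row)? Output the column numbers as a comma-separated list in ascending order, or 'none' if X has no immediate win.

col 0: drop X → no win
col 1: drop X → no win
col 2: drop X → no win
col 3: drop X → no win
col 4: drop X → no win
col 5: drop X → no win
col 6: drop X → no win

Answer: none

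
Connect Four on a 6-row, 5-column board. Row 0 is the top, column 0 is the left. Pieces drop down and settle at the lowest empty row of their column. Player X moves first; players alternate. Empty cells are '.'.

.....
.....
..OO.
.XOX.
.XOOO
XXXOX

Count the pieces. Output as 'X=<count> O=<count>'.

X=7 O=7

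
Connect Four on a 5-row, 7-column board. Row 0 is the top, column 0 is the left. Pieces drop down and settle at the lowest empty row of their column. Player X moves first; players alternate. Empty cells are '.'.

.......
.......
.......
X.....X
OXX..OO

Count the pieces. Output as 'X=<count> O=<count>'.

X=4 O=3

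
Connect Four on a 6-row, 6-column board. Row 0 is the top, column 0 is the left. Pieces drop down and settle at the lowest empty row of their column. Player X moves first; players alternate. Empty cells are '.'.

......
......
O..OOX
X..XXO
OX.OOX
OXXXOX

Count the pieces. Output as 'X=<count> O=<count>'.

X=10 O=9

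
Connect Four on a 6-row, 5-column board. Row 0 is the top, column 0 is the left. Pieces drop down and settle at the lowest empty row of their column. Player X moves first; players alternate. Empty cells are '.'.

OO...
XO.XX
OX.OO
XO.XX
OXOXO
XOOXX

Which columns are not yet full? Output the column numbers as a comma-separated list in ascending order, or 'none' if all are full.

Answer: 2,3,4

Derivation:
col 0: top cell = 'O' → FULL
col 1: top cell = 'O' → FULL
col 2: top cell = '.' → open
col 3: top cell = '.' → open
col 4: top cell = '.' → open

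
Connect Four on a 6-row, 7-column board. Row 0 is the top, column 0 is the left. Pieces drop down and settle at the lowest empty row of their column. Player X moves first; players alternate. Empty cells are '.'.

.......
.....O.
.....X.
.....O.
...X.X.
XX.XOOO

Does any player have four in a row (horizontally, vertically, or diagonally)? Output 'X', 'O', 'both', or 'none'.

none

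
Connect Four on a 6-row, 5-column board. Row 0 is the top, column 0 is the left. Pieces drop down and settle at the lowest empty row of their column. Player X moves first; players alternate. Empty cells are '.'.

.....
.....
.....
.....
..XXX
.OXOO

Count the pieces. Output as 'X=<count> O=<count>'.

X=4 O=3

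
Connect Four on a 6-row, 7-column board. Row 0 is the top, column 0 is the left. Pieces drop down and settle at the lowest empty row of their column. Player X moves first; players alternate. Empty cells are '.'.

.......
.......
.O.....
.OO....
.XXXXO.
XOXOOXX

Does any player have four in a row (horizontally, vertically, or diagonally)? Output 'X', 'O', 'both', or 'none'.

X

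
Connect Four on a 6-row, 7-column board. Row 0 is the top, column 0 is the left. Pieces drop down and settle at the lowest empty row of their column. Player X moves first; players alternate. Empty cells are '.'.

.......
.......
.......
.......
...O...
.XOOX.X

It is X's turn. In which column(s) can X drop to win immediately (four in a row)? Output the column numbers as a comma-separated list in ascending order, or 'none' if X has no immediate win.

col 0: drop X → no win
col 1: drop X → no win
col 2: drop X → no win
col 3: drop X → no win
col 4: drop X → no win
col 5: drop X → no win
col 6: drop X → no win

Answer: none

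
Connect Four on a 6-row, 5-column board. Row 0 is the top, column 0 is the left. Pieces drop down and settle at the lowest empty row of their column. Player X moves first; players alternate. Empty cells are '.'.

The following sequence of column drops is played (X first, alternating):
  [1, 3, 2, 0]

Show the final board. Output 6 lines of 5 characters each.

Move 1: X drops in col 1, lands at row 5
Move 2: O drops in col 3, lands at row 5
Move 3: X drops in col 2, lands at row 5
Move 4: O drops in col 0, lands at row 5

Answer: .....
.....
.....
.....
.....
OXXO.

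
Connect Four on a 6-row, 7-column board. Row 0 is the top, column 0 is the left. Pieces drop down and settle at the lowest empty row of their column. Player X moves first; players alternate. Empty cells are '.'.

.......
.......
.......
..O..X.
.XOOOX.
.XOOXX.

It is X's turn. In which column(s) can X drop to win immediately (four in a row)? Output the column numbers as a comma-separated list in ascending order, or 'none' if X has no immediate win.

col 0: drop X → no win
col 1: drop X → no win
col 2: drop X → no win
col 3: drop X → no win
col 4: drop X → no win
col 5: drop X → WIN!
col 6: drop X → no win

Answer: 5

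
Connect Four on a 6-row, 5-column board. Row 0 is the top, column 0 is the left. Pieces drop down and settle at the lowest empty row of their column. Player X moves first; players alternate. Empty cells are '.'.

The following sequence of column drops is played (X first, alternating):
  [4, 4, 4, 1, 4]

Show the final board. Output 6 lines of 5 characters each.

Move 1: X drops in col 4, lands at row 5
Move 2: O drops in col 4, lands at row 4
Move 3: X drops in col 4, lands at row 3
Move 4: O drops in col 1, lands at row 5
Move 5: X drops in col 4, lands at row 2

Answer: .....
.....
....X
....X
....O
.O..X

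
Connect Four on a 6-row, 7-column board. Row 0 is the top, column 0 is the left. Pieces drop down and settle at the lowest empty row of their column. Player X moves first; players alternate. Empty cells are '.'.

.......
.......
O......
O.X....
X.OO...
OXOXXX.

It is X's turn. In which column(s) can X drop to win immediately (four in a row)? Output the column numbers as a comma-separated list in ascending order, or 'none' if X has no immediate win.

col 0: drop X → no win
col 1: drop X → no win
col 2: drop X → no win
col 3: drop X → no win
col 4: drop X → no win
col 5: drop X → no win
col 6: drop X → WIN!

Answer: 6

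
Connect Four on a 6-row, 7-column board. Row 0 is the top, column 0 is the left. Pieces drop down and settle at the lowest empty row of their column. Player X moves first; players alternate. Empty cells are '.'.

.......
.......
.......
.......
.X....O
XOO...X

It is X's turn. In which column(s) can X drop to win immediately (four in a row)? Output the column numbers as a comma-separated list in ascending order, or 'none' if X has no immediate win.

col 0: drop X → no win
col 1: drop X → no win
col 2: drop X → no win
col 3: drop X → no win
col 4: drop X → no win
col 5: drop X → no win
col 6: drop X → no win

Answer: none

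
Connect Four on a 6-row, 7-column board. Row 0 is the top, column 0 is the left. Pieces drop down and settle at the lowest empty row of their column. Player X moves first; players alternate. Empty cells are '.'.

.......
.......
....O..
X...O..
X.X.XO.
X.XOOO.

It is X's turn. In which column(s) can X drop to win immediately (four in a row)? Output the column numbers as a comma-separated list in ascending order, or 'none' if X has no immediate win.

col 0: drop X → WIN!
col 1: drop X → no win
col 2: drop X → no win
col 3: drop X → no win
col 4: drop X → no win
col 5: drop X → no win
col 6: drop X → no win

Answer: 0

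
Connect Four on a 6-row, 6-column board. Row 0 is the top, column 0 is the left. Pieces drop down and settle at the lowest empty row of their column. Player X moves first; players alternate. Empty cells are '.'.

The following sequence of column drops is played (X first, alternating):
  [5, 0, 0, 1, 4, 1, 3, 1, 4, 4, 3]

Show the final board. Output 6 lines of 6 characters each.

Move 1: X drops in col 5, lands at row 5
Move 2: O drops in col 0, lands at row 5
Move 3: X drops in col 0, lands at row 4
Move 4: O drops in col 1, lands at row 5
Move 5: X drops in col 4, lands at row 5
Move 6: O drops in col 1, lands at row 4
Move 7: X drops in col 3, lands at row 5
Move 8: O drops in col 1, lands at row 3
Move 9: X drops in col 4, lands at row 4
Move 10: O drops in col 4, lands at row 3
Move 11: X drops in col 3, lands at row 4

Answer: ......
......
......
.O..O.
XO.XX.
OO.XXX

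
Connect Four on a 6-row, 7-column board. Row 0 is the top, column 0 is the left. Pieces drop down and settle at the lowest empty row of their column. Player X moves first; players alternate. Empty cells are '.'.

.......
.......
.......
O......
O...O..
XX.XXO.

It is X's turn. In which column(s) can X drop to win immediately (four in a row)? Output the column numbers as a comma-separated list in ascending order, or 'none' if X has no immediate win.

Answer: 2

Derivation:
col 0: drop X → no win
col 1: drop X → no win
col 2: drop X → WIN!
col 3: drop X → no win
col 4: drop X → no win
col 5: drop X → no win
col 6: drop X → no win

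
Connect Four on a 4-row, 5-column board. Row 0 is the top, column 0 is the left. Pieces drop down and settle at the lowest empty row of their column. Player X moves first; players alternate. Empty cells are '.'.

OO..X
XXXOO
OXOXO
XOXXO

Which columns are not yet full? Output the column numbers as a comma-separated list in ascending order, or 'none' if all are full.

col 0: top cell = 'O' → FULL
col 1: top cell = 'O' → FULL
col 2: top cell = '.' → open
col 3: top cell = '.' → open
col 4: top cell = 'X' → FULL

Answer: 2,3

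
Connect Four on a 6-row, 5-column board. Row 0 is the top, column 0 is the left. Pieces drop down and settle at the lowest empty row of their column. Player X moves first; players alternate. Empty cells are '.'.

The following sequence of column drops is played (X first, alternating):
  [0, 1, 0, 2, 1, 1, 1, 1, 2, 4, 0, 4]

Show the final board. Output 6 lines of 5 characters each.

Answer: .....
.O...
.X...
XO...
XXX.O
XOO.O

Derivation:
Move 1: X drops in col 0, lands at row 5
Move 2: O drops in col 1, lands at row 5
Move 3: X drops in col 0, lands at row 4
Move 4: O drops in col 2, lands at row 5
Move 5: X drops in col 1, lands at row 4
Move 6: O drops in col 1, lands at row 3
Move 7: X drops in col 1, lands at row 2
Move 8: O drops in col 1, lands at row 1
Move 9: X drops in col 2, lands at row 4
Move 10: O drops in col 4, lands at row 5
Move 11: X drops in col 0, lands at row 3
Move 12: O drops in col 4, lands at row 4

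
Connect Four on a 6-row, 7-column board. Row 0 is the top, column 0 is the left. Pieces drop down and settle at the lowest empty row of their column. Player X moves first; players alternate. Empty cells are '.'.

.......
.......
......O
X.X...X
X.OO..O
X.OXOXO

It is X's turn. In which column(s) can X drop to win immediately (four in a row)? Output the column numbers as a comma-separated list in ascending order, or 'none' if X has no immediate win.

col 0: drop X → WIN!
col 1: drop X → no win
col 2: drop X → no win
col 3: drop X → no win
col 4: drop X → no win
col 5: drop X → no win
col 6: drop X → no win

Answer: 0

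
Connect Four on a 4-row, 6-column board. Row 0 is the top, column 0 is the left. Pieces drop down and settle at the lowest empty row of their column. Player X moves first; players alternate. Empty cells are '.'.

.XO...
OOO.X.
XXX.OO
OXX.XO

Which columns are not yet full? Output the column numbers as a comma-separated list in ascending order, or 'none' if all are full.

col 0: top cell = '.' → open
col 1: top cell = 'X' → FULL
col 2: top cell = 'O' → FULL
col 3: top cell = '.' → open
col 4: top cell = '.' → open
col 5: top cell = '.' → open

Answer: 0,3,4,5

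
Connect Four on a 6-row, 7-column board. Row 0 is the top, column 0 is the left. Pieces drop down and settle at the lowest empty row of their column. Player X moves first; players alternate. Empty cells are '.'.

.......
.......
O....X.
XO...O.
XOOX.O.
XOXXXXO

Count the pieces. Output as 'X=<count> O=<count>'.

X=9 O=8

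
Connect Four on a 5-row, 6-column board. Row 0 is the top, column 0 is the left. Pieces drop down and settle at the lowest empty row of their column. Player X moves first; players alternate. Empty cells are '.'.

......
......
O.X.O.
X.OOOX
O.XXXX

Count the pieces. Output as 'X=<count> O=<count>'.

X=7 O=6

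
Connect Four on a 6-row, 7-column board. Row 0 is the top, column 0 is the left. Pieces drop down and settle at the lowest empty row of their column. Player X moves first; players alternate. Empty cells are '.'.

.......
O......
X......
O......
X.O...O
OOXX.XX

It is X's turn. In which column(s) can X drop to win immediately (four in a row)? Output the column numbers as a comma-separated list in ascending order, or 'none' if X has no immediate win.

Answer: 4

Derivation:
col 0: drop X → no win
col 1: drop X → no win
col 2: drop X → no win
col 3: drop X → no win
col 4: drop X → WIN!
col 5: drop X → no win
col 6: drop X → no win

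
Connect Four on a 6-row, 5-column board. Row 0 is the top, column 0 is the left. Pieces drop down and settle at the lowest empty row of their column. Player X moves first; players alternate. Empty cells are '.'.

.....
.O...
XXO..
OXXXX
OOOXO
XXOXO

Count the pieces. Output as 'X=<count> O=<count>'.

X=10 O=9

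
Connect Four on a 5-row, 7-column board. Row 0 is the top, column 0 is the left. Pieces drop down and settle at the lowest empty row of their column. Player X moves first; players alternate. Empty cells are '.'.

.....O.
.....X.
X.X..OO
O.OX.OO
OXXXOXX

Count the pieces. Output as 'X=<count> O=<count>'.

X=9 O=9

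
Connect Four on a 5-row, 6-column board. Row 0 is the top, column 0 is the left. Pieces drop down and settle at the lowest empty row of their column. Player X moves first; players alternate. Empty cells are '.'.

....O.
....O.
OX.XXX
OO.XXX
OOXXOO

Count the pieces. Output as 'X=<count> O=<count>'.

X=9 O=9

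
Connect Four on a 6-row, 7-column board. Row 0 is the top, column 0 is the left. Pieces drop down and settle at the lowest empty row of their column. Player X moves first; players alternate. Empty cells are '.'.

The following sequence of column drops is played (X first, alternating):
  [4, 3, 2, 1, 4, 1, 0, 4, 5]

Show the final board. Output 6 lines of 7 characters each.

Answer: .......
.......
.......
....O..
.O..X..
XOXOXX.

Derivation:
Move 1: X drops in col 4, lands at row 5
Move 2: O drops in col 3, lands at row 5
Move 3: X drops in col 2, lands at row 5
Move 4: O drops in col 1, lands at row 5
Move 5: X drops in col 4, lands at row 4
Move 6: O drops in col 1, lands at row 4
Move 7: X drops in col 0, lands at row 5
Move 8: O drops in col 4, lands at row 3
Move 9: X drops in col 5, lands at row 5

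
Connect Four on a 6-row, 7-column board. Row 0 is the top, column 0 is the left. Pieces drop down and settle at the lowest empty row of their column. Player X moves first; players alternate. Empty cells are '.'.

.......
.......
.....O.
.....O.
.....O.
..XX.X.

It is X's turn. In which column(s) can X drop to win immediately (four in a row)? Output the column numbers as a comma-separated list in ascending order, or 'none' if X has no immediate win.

col 0: drop X → no win
col 1: drop X → no win
col 2: drop X → no win
col 3: drop X → no win
col 4: drop X → WIN!
col 5: drop X → no win
col 6: drop X → no win

Answer: 4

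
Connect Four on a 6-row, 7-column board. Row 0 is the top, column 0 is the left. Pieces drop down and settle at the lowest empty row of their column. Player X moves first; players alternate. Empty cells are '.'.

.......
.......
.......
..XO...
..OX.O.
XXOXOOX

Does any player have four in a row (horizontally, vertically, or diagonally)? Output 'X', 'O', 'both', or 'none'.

none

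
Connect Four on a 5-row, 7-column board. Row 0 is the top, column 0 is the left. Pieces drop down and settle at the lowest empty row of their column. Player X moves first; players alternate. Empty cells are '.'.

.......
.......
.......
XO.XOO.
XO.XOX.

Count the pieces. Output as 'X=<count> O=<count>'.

X=5 O=5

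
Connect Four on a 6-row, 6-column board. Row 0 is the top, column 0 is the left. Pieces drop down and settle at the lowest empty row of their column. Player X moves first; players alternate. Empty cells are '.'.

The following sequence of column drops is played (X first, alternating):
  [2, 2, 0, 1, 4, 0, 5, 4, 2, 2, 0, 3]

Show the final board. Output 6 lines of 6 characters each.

Move 1: X drops in col 2, lands at row 5
Move 2: O drops in col 2, lands at row 4
Move 3: X drops in col 0, lands at row 5
Move 4: O drops in col 1, lands at row 5
Move 5: X drops in col 4, lands at row 5
Move 6: O drops in col 0, lands at row 4
Move 7: X drops in col 5, lands at row 5
Move 8: O drops in col 4, lands at row 4
Move 9: X drops in col 2, lands at row 3
Move 10: O drops in col 2, lands at row 2
Move 11: X drops in col 0, lands at row 3
Move 12: O drops in col 3, lands at row 5

Answer: ......
......
..O...
X.X...
O.O.O.
XOXOXX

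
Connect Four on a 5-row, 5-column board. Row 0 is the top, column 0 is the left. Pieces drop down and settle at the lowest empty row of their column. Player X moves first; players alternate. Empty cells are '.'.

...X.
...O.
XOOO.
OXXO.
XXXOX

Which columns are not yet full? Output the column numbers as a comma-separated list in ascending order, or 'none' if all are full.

col 0: top cell = '.' → open
col 1: top cell = '.' → open
col 2: top cell = '.' → open
col 3: top cell = 'X' → FULL
col 4: top cell = '.' → open

Answer: 0,1,2,4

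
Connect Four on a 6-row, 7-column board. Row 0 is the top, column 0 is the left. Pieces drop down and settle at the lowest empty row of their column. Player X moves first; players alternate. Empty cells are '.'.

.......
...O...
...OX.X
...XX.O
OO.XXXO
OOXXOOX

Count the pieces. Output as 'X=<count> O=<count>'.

X=10 O=10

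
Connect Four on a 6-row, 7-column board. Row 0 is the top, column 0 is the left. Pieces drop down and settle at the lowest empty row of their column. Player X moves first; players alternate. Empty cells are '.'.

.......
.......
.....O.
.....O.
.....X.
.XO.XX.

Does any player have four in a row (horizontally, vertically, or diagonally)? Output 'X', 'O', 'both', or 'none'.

none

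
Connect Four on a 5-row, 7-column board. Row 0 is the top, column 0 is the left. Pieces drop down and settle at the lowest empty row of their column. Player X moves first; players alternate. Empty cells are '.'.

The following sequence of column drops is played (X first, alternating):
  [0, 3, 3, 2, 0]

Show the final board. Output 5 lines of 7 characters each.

Answer: .......
.......
.......
X..X...
X.OO...

Derivation:
Move 1: X drops in col 0, lands at row 4
Move 2: O drops in col 3, lands at row 4
Move 3: X drops in col 3, lands at row 3
Move 4: O drops in col 2, lands at row 4
Move 5: X drops in col 0, lands at row 3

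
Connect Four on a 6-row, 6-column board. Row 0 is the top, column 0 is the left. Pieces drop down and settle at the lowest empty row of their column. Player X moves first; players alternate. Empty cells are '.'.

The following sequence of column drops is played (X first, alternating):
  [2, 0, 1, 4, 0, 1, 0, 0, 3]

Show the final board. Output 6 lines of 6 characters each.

Answer: ......
......
O.....
X.....
XO....
OXXXO.

Derivation:
Move 1: X drops in col 2, lands at row 5
Move 2: O drops in col 0, lands at row 5
Move 3: X drops in col 1, lands at row 5
Move 4: O drops in col 4, lands at row 5
Move 5: X drops in col 0, lands at row 4
Move 6: O drops in col 1, lands at row 4
Move 7: X drops in col 0, lands at row 3
Move 8: O drops in col 0, lands at row 2
Move 9: X drops in col 3, lands at row 5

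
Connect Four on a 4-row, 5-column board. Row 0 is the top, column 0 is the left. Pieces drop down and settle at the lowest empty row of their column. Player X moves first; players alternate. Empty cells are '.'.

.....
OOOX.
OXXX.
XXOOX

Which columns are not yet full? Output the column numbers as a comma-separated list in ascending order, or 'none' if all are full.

col 0: top cell = '.' → open
col 1: top cell = '.' → open
col 2: top cell = '.' → open
col 3: top cell = '.' → open
col 4: top cell = '.' → open

Answer: 0,1,2,3,4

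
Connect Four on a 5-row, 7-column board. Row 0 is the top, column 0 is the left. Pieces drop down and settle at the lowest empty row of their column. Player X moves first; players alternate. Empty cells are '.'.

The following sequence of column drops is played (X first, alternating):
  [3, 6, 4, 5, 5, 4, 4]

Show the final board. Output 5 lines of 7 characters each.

Answer: .......
.......
....X..
....OX.
...XXOO

Derivation:
Move 1: X drops in col 3, lands at row 4
Move 2: O drops in col 6, lands at row 4
Move 3: X drops in col 4, lands at row 4
Move 4: O drops in col 5, lands at row 4
Move 5: X drops in col 5, lands at row 3
Move 6: O drops in col 4, lands at row 3
Move 7: X drops in col 4, lands at row 2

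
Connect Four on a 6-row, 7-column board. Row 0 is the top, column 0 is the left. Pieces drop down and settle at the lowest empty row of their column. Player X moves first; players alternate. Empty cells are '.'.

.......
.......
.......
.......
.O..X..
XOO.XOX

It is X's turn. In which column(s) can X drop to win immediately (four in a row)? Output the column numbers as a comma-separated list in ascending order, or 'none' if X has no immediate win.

Answer: none

Derivation:
col 0: drop X → no win
col 1: drop X → no win
col 2: drop X → no win
col 3: drop X → no win
col 4: drop X → no win
col 5: drop X → no win
col 6: drop X → no win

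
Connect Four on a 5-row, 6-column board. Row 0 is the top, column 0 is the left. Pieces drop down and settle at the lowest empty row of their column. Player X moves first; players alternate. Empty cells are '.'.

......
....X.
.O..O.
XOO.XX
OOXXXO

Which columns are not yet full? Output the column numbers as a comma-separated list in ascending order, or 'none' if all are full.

col 0: top cell = '.' → open
col 1: top cell = '.' → open
col 2: top cell = '.' → open
col 3: top cell = '.' → open
col 4: top cell = '.' → open
col 5: top cell = '.' → open

Answer: 0,1,2,3,4,5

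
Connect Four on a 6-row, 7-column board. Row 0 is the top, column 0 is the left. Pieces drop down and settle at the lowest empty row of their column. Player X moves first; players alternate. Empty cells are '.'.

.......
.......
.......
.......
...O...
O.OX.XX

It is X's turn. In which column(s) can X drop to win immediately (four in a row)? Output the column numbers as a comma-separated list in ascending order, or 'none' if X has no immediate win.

col 0: drop X → no win
col 1: drop X → no win
col 2: drop X → no win
col 3: drop X → no win
col 4: drop X → WIN!
col 5: drop X → no win
col 6: drop X → no win

Answer: 4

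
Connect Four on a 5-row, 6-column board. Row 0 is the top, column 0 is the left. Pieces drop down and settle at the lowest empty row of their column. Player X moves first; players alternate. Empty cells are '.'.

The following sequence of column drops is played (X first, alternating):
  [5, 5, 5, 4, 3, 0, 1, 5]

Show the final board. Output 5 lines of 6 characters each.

Answer: ......
.....O
.....X
.....O
OX.XOX

Derivation:
Move 1: X drops in col 5, lands at row 4
Move 2: O drops in col 5, lands at row 3
Move 3: X drops in col 5, lands at row 2
Move 4: O drops in col 4, lands at row 4
Move 5: X drops in col 3, lands at row 4
Move 6: O drops in col 0, lands at row 4
Move 7: X drops in col 1, lands at row 4
Move 8: O drops in col 5, lands at row 1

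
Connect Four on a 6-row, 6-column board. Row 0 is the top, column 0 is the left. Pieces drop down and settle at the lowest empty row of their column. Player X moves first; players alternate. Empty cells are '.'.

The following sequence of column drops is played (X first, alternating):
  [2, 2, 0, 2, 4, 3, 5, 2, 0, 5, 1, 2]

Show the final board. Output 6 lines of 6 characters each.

Move 1: X drops in col 2, lands at row 5
Move 2: O drops in col 2, lands at row 4
Move 3: X drops in col 0, lands at row 5
Move 4: O drops in col 2, lands at row 3
Move 5: X drops in col 4, lands at row 5
Move 6: O drops in col 3, lands at row 5
Move 7: X drops in col 5, lands at row 5
Move 8: O drops in col 2, lands at row 2
Move 9: X drops in col 0, lands at row 4
Move 10: O drops in col 5, lands at row 4
Move 11: X drops in col 1, lands at row 5
Move 12: O drops in col 2, lands at row 1

Answer: ......
..O...
..O...
..O...
X.O..O
XXXOXX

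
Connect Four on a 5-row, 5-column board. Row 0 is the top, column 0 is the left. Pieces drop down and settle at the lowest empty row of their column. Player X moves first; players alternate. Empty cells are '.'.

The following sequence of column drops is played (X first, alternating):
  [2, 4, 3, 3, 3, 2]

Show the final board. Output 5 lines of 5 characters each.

Move 1: X drops in col 2, lands at row 4
Move 2: O drops in col 4, lands at row 4
Move 3: X drops in col 3, lands at row 4
Move 4: O drops in col 3, lands at row 3
Move 5: X drops in col 3, lands at row 2
Move 6: O drops in col 2, lands at row 3

Answer: .....
.....
...X.
..OO.
..XXO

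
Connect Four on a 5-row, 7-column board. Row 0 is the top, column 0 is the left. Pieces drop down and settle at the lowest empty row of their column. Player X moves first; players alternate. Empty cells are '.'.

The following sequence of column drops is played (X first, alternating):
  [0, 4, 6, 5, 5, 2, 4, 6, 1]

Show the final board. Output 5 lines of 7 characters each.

Move 1: X drops in col 0, lands at row 4
Move 2: O drops in col 4, lands at row 4
Move 3: X drops in col 6, lands at row 4
Move 4: O drops in col 5, lands at row 4
Move 5: X drops in col 5, lands at row 3
Move 6: O drops in col 2, lands at row 4
Move 7: X drops in col 4, lands at row 3
Move 8: O drops in col 6, lands at row 3
Move 9: X drops in col 1, lands at row 4

Answer: .......
.......
.......
....XXO
XXO.OOX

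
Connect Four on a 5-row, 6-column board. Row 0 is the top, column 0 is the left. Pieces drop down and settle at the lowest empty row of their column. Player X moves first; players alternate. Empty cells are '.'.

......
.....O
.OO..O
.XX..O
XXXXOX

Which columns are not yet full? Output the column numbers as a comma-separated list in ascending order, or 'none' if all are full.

col 0: top cell = '.' → open
col 1: top cell = '.' → open
col 2: top cell = '.' → open
col 3: top cell = '.' → open
col 4: top cell = '.' → open
col 5: top cell = '.' → open

Answer: 0,1,2,3,4,5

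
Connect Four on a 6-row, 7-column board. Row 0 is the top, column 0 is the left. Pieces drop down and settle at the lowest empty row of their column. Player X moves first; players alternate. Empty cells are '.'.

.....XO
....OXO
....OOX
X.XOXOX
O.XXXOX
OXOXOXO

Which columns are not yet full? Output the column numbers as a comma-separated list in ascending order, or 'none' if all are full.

Answer: 0,1,2,3,4

Derivation:
col 0: top cell = '.' → open
col 1: top cell = '.' → open
col 2: top cell = '.' → open
col 3: top cell = '.' → open
col 4: top cell = '.' → open
col 5: top cell = 'X' → FULL
col 6: top cell = 'O' → FULL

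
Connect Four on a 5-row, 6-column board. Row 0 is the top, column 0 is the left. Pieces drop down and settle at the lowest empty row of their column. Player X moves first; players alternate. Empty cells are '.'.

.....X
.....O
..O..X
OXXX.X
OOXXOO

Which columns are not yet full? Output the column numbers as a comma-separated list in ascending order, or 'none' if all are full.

Answer: 0,1,2,3,4

Derivation:
col 0: top cell = '.' → open
col 1: top cell = '.' → open
col 2: top cell = '.' → open
col 3: top cell = '.' → open
col 4: top cell = '.' → open
col 5: top cell = 'X' → FULL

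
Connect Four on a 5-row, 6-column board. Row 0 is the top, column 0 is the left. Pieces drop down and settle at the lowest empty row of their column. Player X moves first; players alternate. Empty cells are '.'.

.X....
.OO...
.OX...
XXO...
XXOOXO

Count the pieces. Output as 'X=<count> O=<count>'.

X=7 O=7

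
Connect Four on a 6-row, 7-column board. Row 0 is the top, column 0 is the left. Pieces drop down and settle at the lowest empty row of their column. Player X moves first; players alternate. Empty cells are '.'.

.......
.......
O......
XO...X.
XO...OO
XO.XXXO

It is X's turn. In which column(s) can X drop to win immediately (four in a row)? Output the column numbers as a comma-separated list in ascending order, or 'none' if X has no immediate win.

Answer: 2

Derivation:
col 0: drop X → no win
col 1: drop X → no win
col 2: drop X → WIN!
col 3: drop X → no win
col 4: drop X → no win
col 5: drop X → no win
col 6: drop X → no win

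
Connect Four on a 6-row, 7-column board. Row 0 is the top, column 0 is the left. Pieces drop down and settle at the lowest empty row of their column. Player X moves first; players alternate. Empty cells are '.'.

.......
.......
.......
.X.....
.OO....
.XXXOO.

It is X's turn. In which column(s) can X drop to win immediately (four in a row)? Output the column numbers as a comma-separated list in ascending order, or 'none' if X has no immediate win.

col 0: drop X → WIN!
col 1: drop X → no win
col 2: drop X → no win
col 3: drop X → no win
col 4: drop X → no win
col 5: drop X → no win
col 6: drop X → no win

Answer: 0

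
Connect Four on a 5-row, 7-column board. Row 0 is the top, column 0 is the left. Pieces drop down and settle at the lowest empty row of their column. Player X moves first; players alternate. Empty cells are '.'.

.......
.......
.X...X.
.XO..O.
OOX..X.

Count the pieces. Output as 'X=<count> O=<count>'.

X=5 O=4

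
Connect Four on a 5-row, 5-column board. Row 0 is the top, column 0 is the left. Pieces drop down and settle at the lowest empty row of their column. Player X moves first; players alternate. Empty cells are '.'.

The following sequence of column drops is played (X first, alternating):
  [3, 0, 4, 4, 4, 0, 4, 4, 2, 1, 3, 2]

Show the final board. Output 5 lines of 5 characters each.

Move 1: X drops in col 3, lands at row 4
Move 2: O drops in col 0, lands at row 4
Move 3: X drops in col 4, lands at row 4
Move 4: O drops in col 4, lands at row 3
Move 5: X drops in col 4, lands at row 2
Move 6: O drops in col 0, lands at row 3
Move 7: X drops in col 4, lands at row 1
Move 8: O drops in col 4, lands at row 0
Move 9: X drops in col 2, lands at row 4
Move 10: O drops in col 1, lands at row 4
Move 11: X drops in col 3, lands at row 3
Move 12: O drops in col 2, lands at row 3

Answer: ....O
....X
....X
O.OXO
OOXXX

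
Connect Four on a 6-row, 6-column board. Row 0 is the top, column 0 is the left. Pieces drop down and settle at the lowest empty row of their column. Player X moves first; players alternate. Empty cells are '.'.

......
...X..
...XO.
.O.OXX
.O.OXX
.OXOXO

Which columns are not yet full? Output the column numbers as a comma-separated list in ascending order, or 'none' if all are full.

col 0: top cell = '.' → open
col 1: top cell = '.' → open
col 2: top cell = '.' → open
col 3: top cell = '.' → open
col 4: top cell = '.' → open
col 5: top cell = '.' → open

Answer: 0,1,2,3,4,5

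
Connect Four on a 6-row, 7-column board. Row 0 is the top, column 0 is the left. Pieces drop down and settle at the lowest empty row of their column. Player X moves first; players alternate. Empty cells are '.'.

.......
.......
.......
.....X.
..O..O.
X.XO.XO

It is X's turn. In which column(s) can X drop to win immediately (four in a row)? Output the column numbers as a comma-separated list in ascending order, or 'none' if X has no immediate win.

col 0: drop X → no win
col 1: drop X → no win
col 2: drop X → no win
col 3: drop X → no win
col 4: drop X → no win
col 5: drop X → no win
col 6: drop X → no win

Answer: none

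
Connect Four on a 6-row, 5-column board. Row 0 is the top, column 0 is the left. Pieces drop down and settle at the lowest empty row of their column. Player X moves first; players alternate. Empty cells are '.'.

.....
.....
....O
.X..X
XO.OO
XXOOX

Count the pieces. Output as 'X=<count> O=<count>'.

X=6 O=6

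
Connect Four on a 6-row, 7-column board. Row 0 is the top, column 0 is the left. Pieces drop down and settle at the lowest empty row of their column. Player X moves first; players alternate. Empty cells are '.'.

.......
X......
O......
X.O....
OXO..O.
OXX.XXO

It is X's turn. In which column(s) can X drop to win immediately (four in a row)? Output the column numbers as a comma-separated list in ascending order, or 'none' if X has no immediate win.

Answer: 3

Derivation:
col 0: drop X → no win
col 1: drop X → no win
col 2: drop X → no win
col 3: drop X → WIN!
col 4: drop X → no win
col 5: drop X → no win
col 6: drop X → no win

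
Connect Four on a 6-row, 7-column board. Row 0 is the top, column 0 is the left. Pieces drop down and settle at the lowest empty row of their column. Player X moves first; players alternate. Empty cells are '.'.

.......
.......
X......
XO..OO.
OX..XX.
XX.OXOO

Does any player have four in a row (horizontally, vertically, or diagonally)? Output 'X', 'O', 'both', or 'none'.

none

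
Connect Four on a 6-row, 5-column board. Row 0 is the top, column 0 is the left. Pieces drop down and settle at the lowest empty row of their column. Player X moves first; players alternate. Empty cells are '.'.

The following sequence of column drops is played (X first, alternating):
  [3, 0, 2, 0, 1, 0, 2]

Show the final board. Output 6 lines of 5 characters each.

Move 1: X drops in col 3, lands at row 5
Move 2: O drops in col 0, lands at row 5
Move 3: X drops in col 2, lands at row 5
Move 4: O drops in col 0, lands at row 4
Move 5: X drops in col 1, lands at row 5
Move 6: O drops in col 0, lands at row 3
Move 7: X drops in col 2, lands at row 4

Answer: .....
.....
.....
O....
O.X..
OXXX.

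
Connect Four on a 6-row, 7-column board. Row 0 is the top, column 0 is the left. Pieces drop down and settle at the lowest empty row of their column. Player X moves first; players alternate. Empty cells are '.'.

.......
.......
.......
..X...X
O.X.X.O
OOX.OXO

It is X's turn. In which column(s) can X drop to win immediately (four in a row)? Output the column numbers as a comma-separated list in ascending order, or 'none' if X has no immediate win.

col 0: drop X → no win
col 1: drop X → no win
col 2: drop X → WIN!
col 3: drop X → no win
col 4: drop X → no win
col 5: drop X → no win
col 6: drop X → no win

Answer: 2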